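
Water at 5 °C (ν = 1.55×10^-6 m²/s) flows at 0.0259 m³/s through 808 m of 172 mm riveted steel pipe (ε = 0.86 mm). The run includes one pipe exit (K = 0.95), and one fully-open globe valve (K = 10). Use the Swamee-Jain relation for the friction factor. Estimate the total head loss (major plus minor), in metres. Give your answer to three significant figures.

H_L ≈ 10.0 m

V = 4Q/(πD²) = 1.115 m/s; V²/2g = 0.06333 m
Re = 1.24×10^5, ε/D = 0.00500 → f = 0.03136 (Swamee-Jain)
Major: h_f = f(L/D)·V²/2g = 0.03136·4698·0.06333 = 9.329 m
Minor: ΣK = 10.9; h_m = ΣK·V²/2g = 0.6935 m
Total H_L = 9.329 + 0.6935 = 10.02 m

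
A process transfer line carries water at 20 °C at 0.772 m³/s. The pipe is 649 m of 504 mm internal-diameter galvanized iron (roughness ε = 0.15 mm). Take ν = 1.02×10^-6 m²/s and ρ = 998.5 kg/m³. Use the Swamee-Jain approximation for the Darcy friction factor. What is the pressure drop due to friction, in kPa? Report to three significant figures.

Δp ≈ 148 kPa

V = 4Q/(πD²) = 4·0.772/(π·0.504²) = 3.870 m/s
Re = VD/ν = 3.870·0.504/1.02×10^-6 = 1.91×10^6 → turbulent
ε/D = 0.15/504 = 2.98×10^-4
Swamee-Jain: f = 0.01539
h_f = f(L/D)V²/(2g) = 0.01539·(649/0.504)·3.870²/(2·9.81) = 15.12 m
Δp = ρg·h_f = 998.5·9.81·15.12 = 148.1 kPa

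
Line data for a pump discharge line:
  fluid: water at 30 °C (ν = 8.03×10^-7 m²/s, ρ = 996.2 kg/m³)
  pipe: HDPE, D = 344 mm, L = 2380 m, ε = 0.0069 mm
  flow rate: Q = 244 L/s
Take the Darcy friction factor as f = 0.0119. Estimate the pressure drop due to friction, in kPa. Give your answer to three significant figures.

Δp ≈ 283 kPa

V = 4Q/(πD²) = 4·0.244/(π·0.344²) = 2.625 m/s
h_f = f(L/D)V²/(2g) = 0.01190·(2380/0.344)·2.625²/(2·9.81) = 28.92 m
Δp = ρg·h_f = 996.2·9.81·28.92 = 282.6 kPa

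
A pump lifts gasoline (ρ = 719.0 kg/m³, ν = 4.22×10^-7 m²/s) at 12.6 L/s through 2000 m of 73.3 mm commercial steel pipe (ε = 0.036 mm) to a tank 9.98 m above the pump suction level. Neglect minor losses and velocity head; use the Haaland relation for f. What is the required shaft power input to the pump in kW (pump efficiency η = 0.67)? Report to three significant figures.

P_shaft ≈ 30.1 kW

V = 4Q/(πD²) = 2.986 m/s; Re = 5.19×10^5; ε/D = 4.91×10^-4; f = 0.01749
h_f = f(L/D)V²/2g = 216.9 m
Total head H = z + h_f = 9.98 + 216.9 = 226.9 m
P_hyd = ρgQH = 719.0·9.81·0.0126·226.9 = 20.16 kW
P_shaft = P_hyd/η = 20.16/0.67 = 30.09 kW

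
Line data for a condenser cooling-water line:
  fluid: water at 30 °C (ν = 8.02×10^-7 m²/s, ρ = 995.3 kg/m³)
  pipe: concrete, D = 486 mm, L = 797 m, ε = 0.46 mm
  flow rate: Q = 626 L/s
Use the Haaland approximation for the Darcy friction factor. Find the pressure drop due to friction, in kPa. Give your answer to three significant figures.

V = 4Q/(πD²) = 4·0.626/(π·0.486²) = 3.375 m/s
Re = VD/ν = 3.375·0.486/8.02×10^-7 = 2.04×10^6 → turbulent
ε/D = 0.46/486 = 9.47×10^-4
Haaland: f = 0.01955
h_f = f(L/D)V²/(2g) = 0.01955·(797/0.486)·3.375²/(2·9.81) = 18.61 m
Δp = ρg·h_f = 995.3·9.81·18.61 = 181.7 kPa

Δp ≈ 182 kPa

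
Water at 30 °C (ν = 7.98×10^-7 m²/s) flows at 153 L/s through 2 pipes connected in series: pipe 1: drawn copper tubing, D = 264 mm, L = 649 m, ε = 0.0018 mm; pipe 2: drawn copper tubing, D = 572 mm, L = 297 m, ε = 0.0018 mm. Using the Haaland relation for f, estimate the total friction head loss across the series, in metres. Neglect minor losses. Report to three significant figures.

H ≈ 11.7 m

Pipe 1: V = 2.795 m/s, Re = 9.25×10^5, ε/D = 6.82×10^-6, f = 0.01185, h_1 = f(L/D)V²/2g = 11.60 m
Pipe 2: V = 0.5954 m/s, Re = 4.27×10^5, ε/D = 3.15×10^-6, f = 0.01347, h_2 = f(L/D)V²/2g = 0.1264 m
Series → Q common, losses add: H = Σh = 11.73 m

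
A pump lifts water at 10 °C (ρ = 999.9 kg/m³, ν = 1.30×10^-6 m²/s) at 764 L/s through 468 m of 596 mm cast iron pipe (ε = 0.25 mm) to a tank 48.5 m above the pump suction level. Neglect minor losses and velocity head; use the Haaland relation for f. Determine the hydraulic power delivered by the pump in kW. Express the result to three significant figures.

P_hyd ≈ 401 kW

V = 4Q/(πD²) = 2.738 m/s; Re = 1.26×10^6; ε/D = 4.19×10^-4; f = 0.01649
h_f = f(L/D)V²/2g = 4.950 m
Total head H = z + h_f = 48.5 + 4.950 = 53.45 m
P_hyd = ρgQH = 999.9·9.81·0.764·53.45 = 400.6 kW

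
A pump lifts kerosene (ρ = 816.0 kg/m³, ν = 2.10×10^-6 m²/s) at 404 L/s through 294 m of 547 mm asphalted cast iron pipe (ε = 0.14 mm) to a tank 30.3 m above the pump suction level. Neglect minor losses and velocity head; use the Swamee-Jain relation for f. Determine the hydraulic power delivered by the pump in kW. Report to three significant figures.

P_hyd ≈ 102 kW

V = 4Q/(πD²) = 1.719 m/s; Re = 4.48×10^5; ε/D = 2.56×10^-4; f = 0.01615
h_f = f(L/D)V²/2g = 1.308 m
Total head H = z + h_f = 30.3 + 1.308 = 31.61 m
P_hyd = ρgQH = 816.0·9.81·0.404·31.61 = 102.2 kW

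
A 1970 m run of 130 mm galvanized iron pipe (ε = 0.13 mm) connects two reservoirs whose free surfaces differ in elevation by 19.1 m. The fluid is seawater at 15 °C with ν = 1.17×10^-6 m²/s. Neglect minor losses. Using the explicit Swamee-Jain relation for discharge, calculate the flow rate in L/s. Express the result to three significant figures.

Swamee-Jain (Type II): Q = -0.965·√(gD⁵h_f/L)·ln[ε/(3.7D) + √(3.17ν²L/(gD³h_f))]
√(gD⁵h_f/L) = √(9.81·0.130⁵·19.1/1970) = 0.001879
ε/(3.7D) = 2.70×10^-4; √(3.17ν²L/(gD³h_f)) = 1.44×10^-4
Q = -0.965·0.001879·ln(4.144×10^-4) = 0.01412 m³/s
Check: V = 1.06 m/s, Re = 1.18×10^5, f = 0.02201, h_f = 19.3 m ≈ 19.1 m ✓

Q ≈ 14.1 L/s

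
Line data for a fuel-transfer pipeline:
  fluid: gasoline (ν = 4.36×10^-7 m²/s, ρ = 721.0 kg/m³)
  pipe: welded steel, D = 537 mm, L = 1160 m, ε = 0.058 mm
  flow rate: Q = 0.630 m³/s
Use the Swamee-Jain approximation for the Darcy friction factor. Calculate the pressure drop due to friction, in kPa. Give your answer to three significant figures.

Δp ≈ 76.6 kPa

V = 4Q/(πD²) = 4·0.630/(π·0.537²) = 2.782 m/s
Re = VD/ν = 2.782·0.537/4.36×10^-7 = 3.43×10^6 → turbulent
ε/D = 0.058/537 = 1.08×10^-4
Swamee-Jain: f = 0.01271
h_f = f(L/D)V²/(2g) = 0.01271·(1160/0.537)·2.782²/(2·9.81) = 10.83 m
Δp = ρg·h_f = 721.0·9.81·10.83 = 76.59 kPa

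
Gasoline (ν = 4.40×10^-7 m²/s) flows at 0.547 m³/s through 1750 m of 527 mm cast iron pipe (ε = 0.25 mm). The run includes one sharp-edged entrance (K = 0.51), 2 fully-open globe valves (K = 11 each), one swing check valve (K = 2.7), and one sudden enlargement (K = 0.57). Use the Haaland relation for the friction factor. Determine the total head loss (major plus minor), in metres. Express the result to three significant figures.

V = 4Q/(πD²) = 2.508 m/s; V²/2g = 0.3205 m
Re = 3.00×10^6, ε/D = 4.74×10^-4 → f = 0.01669 (Haaland)
Major: h_f = f(L/D)·V²/2g = 0.01669·3321·0.3205 = 17.77 m
Minor: ΣK = 25.8; h_m = ΣK·V²/2g = 8.263 m
Total H_L = 17.77 + 8.263 = 26.03 m

H_L ≈ 26.0 m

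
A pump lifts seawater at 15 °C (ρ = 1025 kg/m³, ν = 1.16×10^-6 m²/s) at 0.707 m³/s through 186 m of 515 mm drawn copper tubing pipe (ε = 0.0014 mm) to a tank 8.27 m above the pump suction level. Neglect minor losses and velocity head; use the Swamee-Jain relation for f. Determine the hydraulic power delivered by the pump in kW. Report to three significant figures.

V = 4Q/(πD²) = 3.394 m/s; Re = 1.51×10^6; ε/D = 2.72×10^-6; f = 0.01093
h_f = f(L/D)V²/2g = 2.319 m
Total head H = z + h_f = 8.27 + 2.319 = 10.59 m
P_hyd = ρgQH = 1025·9.81·0.707·10.59 = 75.28 kW

P_hyd ≈ 75.3 kW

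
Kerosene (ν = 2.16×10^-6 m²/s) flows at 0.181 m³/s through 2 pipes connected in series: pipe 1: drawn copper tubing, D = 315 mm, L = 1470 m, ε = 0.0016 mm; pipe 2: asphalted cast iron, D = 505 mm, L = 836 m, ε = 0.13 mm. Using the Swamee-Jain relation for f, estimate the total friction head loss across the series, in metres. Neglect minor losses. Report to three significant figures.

H ≈ 19.3 m

Pipe 1: V = 2.323 m/s, Re = 3.39×10^5, ε/D = 5.08×10^-6, f = 0.01412, h_1 = f(L/D)V²/2g = 18.11 m
Pipe 2: V = 0.9037 m/s, Re = 2.11×10^5, ε/D = 2.57×10^-4, f = 0.01740, h_2 = f(L/D)V²/2g = 1.199 m
Series → Q common, losses add: H = Σh = 19.31 m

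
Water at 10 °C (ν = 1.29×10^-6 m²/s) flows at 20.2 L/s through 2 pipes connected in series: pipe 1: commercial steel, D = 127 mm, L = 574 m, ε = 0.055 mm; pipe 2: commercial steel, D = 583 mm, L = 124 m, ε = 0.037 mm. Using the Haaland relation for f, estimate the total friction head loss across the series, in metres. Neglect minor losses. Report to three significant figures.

H ≈ 11.0 m

Pipe 1: V = 1.595 m/s, Re = 1.57×10^5, ε/D = 4.33×10^-4, f = 0.01873, h_1 = f(L/D)V²/2g = 10.97 m
Pipe 2: V = 0.07567 m/s, Re = 3.42×10^4, ε/D = 6.35×10^-5, f = 0.02274, h_2 = f(L/D)V²/2g = 0.001411 m
Series → Q common, losses add: H = Σh = 10.97 m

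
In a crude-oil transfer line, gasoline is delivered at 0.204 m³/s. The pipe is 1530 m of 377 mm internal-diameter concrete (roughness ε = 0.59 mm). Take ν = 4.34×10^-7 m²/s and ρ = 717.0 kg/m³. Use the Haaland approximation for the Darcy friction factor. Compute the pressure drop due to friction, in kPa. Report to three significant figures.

Δp ≈ 108 kPa

V = 4Q/(πD²) = 4·0.204/(π·0.377²) = 1.828 m/s
Re = VD/ν = 1.828·0.377/4.34×10^-7 = 1.59×10^6 → turbulent
ε/D = 0.59/377 = 0.00156
Haaland: f = 0.02213
h_f = f(L/D)V²/(2g) = 0.02213·(1530/0.377)·1.828²/(2·9.81) = 15.29 m
Δp = ρg·h_f = 717.0·9.81·15.29 = 107.5 kPa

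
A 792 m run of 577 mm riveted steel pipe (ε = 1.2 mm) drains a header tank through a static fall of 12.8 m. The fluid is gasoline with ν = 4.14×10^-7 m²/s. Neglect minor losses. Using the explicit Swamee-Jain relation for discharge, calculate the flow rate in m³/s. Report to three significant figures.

Swamee-Jain (Type II): Q = -0.965·√(gD⁵h_f/L)·ln[ε/(3.7D) + √(3.17ν²L/(gD³h_f))]
√(gD⁵h_f/L) = √(9.81·0.577⁵·12.8/792) = 0.1007
ε/(3.7D) = 5.62×10^-4; √(3.17ν²L/(gD³h_f)) = 4.22×10^-6
Q = -0.965·0.1007·ln(5.663×10^-4) = 0.7265 m³/s
Check: V = 2.78 m/s, Re = 3.87×10^6, f = 0.02374, h_f = 12.8 m ≈ 12.8 m ✓

Q ≈ 0.726 m³/s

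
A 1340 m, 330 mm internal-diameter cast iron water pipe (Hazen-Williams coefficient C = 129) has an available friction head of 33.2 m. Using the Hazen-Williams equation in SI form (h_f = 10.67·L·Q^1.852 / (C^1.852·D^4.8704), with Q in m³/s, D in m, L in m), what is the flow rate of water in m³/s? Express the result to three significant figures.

Q ≈ 0.264 m³/s

Rearranging: Q = [h_f·C^1.852·D^4.8704 / (10.67·L)]^(1/1.852)
Q = [33.2·129^1.852·0.330^4.8704 / (10.67·1340)]^0.540 = 0.2643 m³/s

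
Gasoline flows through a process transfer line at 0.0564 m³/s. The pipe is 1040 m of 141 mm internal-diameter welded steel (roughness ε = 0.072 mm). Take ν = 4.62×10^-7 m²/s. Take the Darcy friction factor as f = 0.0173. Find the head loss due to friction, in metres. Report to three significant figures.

h_f ≈ 84.9 m

V = 4Q/(πD²) = 4·0.0564/(π·0.141²) = 3.612 m/s
h_f = f(L/D)V²/(2g) = 0.01730·(1040/0.141)·3.612²/(2·9.81) = 84.85 m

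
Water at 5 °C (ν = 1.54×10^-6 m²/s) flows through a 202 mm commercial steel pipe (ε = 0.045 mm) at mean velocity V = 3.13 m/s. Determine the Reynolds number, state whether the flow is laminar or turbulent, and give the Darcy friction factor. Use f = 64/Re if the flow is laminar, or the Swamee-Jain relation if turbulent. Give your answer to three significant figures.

Re ≈ 4.11×10^5; turbulent; f ≈ 0.0160

Re = VD/ν = 3.130·0.202/1.54×10^-6 = 4.11×10^5
Re > 4000 → turbulent; ε/D = 2.23×10^-4
Swamee-Jain: f = 0.01599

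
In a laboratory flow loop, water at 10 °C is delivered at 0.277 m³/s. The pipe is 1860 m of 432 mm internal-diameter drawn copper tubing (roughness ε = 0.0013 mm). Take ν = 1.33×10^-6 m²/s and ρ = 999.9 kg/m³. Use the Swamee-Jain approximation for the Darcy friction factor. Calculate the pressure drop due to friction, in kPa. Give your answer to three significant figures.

Δp ≈ 97.5 kPa

V = 4Q/(πD²) = 4·0.277/(π·0.432²) = 1.890 m/s
Re = VD/ν = 1.890·0.432/1.33×10^-6 = 6.14×10^5 → turbulent
ε/D = 0.0013/432 = 3.01×10^-6
Swamee-Jain: f = 0.01268
h_f = f(L/D)V²/(2g) = 0.01268·(1860/0.432)·1.890²/(2·9.81) = 9.937 m
Δp = ρg·h_f = 999.9·9.81·9.937 = 97.47 kPa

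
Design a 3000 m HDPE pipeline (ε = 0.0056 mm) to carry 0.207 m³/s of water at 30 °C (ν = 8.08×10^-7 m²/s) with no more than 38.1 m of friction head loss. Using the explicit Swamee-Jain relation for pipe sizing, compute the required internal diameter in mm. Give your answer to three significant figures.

D ≈ 323 mm

Swamee-Jain (Type III): D = 0.66·[ε^1.25·(LQ²/(gh_f))^4.75 + ν·Q^9.4·(L/(gh_f))^5.2]^0.04
LQ²/(gh_f) = 0.3439; L/(gh_f) = 8.027
Term 1 = ε^1.25·(…)^4.75 = 1.71×10^-9; Term 2 = ν·Q^9.4·(…)^5.2 = 1.52×10^-8
D = 0.66·(1.71×10^-9 + 1.52×10^-8)^0.04 = 0.3226 m = 323 mm
Check: V = 2.53 m/s, Re = 1.01×10^6, f = 0.01200, h_f = 36.5 m ≈ 38.1 m ✓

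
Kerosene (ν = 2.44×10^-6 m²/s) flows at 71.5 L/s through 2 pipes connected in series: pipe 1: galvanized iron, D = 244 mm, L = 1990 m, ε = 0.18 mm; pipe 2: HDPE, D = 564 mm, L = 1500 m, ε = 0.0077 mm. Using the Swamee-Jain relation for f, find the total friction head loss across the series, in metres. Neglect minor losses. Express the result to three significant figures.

Pipe 1: V = 1.529 m/s, Re = 1.53×10^5, ε/D = 7.38×10^-4, f = 0.02052, h_1 = f(L/D)V²/2g = 19.94 m
Pipe 2: V = 0.2862 m/s, Re = 6.62×10^4, ε/D = 1.37×10^-5, f = 0.01958, h_2 = f(L/D)V²/2g = 0.2174 m
Series → Q common, losses add: H = Σh = 20.16 m

H ≈ 20.2 m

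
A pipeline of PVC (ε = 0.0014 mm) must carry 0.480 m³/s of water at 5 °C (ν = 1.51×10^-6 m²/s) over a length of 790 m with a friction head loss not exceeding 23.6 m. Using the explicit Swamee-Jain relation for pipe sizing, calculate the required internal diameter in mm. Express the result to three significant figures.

Swamee-Jain (Type III): D = 0.66·[ε^1.25·(LQ²/(gh_f))^4.75 + ν·Q^9.4·(L/(gh_f))^5.2]^0.04
LQ²/(gh_f) = 0.7862; L/(gh_f) = 3.412
Term 1 = ε^1.25·(…)^4.75 = 1.54×10^-8; Term 2 = ν·Q^9.4·(…)^5.2 = 9.01×10^-7
D = 0.66·(1.54×10^-8 + 9.01×10^-7)^0.04 = 0.3785 m = 378 mm
Check: V = 4.27 m/s, Re = 1.07×10^6, f = 0.01157, h_f = 22.4 m ≈ 23.6 m ✓

D ≈ 378 mm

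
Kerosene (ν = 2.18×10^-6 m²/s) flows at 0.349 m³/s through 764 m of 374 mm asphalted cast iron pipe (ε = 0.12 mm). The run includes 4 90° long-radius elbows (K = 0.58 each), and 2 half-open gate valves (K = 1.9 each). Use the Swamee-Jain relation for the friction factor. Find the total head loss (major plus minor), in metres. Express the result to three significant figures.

V = 4Q/(πD²) = 3.177 m/s; V²/2g = 0.5144 m
Re = 5.45×10^5, ε/D = 3.21×10^-4 → f = 0.01644 (Swamee-Jain)
Major: h_f = f(L/D)·V²/2g = 0.01644·2043·0.5144 = 17.28 m
Minor: ΣK = 6.12; h_m = ΣK·V²/2g = 3.148 m
Total H_L = 17.28 + 3.148 = 20.43 m

H_L ≈ 20.4 m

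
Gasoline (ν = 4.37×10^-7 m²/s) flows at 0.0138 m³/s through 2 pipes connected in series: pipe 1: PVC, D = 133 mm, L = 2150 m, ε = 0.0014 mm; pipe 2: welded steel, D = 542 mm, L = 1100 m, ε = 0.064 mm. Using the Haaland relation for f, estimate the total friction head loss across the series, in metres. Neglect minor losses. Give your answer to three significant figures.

H ≈ 11.7 m

Pipe 1: V = 0.9933 m/s, Re = 3.02×10^5, ε/D = 1.05×10^-5, f = 0.01441, h_1 = f(L/D)V²/2g = 11.71 m
Pipe 2: V = 0.05981 m/s, Re = 7.42×10^4, ε/D = 1.18×10^-4, f = 0.01942, h_2 = f(L/D)V²/2g = 0.007188 m
Series → Q common, losses add: H = Σh = 11.72 m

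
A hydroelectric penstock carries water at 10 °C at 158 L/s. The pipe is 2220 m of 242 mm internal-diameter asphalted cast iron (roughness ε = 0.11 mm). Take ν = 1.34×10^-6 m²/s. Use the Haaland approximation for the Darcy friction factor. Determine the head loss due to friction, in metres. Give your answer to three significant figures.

V = 4Q/(πD²) = 4·0.158/(π·0.242²) = 3.435 m/s
Re = VD/ν = 3.435·0.242/1.34×10^-6 = 6.20×10^5 → turbulent
ε/D = 0.11/242 = 4.55×10^-4
Haaland: f = 0.01712
h_f = f(L/D)V²/(2g) = 0.01712·(2220/0.242)·3.435²/(2·9.81) = 94.45 m

h_f ≈ 94.4 m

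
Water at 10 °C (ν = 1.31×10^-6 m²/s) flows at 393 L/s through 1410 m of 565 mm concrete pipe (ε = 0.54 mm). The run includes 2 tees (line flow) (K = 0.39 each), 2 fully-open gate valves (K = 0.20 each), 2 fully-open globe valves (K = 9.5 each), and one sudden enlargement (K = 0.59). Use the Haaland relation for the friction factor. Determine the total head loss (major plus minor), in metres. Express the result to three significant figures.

V = 4Q/(πD²) = 1.567 m/s; V²/2g = 0.1252 m
Re = 6.76×10^5, ε/D = 9.56×10^-4 → f = 0.01986 (Haaland)
Major: h_f = f(L/D)·V²/2g = 0.01986·2496·0.1252 = 6.208 m
Minor: ΣK = 20.8; h_m = ΣK·V²/2g = 2.601 m
Total H_L = 6.208 + 2.601 = 8.809 m

H_L ≈ 8.81 m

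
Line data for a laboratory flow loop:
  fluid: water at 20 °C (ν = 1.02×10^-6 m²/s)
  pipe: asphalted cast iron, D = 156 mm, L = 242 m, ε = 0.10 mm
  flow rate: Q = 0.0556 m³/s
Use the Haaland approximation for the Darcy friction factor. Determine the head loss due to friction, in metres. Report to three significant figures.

h_f ≈ 12.4 m

V = 4Q/(πD²) = 4·0.0556/(π·0.156²) = 2.909 m/s
Re = VD/ν = 2.909·0.156/1.02×10^-6 = 4.45×10^5 → turbulent
ε/D = 0.10/156 = 6.41×10^-4
Haaland: f = 0.01850
h_f = f(L/D)V²/(2g) = 0.01850·(242/0.156)·2.909²/(2·9.81) = 12.38 m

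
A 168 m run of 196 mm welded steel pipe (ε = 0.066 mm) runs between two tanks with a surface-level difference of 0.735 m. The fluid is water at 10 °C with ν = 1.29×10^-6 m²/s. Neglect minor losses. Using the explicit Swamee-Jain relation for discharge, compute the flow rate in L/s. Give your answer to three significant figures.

Q ≈ 28.7 L/s

Swamee-Jain (Type II): Q = -0.965·√(gD⁵h_f/L)·ln[ε/(3.7D) + √(3.17ν²L/(gD³h_f))]
√(gD⁵h_f/L) = √(9.81·0.196⁵·0.735/168) = 0.003523
ε/(3.7D) = 9.10×10^-5; √(3.17ν²L/(gD³h_f)) = 1.28×10^-4
Q = -0.965·0.003523·ln(2.188×10^-4) = 0.02865 m³/s
Check: V = 0.950 m/s, Re = 1.44×10^5, f = 0.01872, h_f = 0.738 m ≈ 0.735 m ✓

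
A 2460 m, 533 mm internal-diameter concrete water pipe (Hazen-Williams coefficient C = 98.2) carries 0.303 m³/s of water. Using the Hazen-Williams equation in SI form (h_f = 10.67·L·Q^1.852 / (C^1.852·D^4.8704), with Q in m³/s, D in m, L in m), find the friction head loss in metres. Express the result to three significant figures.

h_f ≈ 12.6 m

h_f = 10.67·2460·0.303^1.852 / (98.2^1.852·0.533^4.8704) = 12.60 m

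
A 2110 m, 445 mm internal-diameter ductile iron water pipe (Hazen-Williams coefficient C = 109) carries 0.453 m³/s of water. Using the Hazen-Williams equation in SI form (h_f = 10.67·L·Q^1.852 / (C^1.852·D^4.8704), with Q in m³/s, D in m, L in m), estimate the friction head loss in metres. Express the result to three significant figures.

h_f ≈ 45.2 m

h_f = 10.67·2110·0.453^1.852 / (109^1.852·0.445^4.8704) = 45.17 m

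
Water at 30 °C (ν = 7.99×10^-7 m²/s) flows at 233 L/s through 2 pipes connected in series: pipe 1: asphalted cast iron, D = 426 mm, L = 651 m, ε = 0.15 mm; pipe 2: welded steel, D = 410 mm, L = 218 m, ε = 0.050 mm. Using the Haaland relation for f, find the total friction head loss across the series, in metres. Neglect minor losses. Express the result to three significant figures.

H ≈ 4.52 m

Pipe 1: V = 1.635 m/s, Re = 8.72×10^5, ε/D = 3.52×10^-4, f = 0.01613, h_1 = f(L/D)V²/2g = 3.358 m
Pipe 2: V = 1.765 m/s, Re = 9.06×10^5, ε/D = 1.22×10^-4, f = 0.01374, h_2 = f(L/D)V²/2g = 1.160 m
Series → Q common, losses add: H = Σh = 4.518 m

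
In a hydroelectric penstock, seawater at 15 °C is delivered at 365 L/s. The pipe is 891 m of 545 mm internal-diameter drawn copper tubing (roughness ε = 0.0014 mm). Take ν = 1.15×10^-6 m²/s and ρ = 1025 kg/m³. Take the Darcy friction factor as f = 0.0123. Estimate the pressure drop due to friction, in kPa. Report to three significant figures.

Δp ≈ 25.2 kPa

V = 4Q/(πD²) = 4·0.365/(π·0.545²) = 1.565 m/s
h_f = f(L/D)V²/(2g) = 0.01230·(891/0.545)·1.565²/(2·9.81) = 2.509 m
Δp = ρg·h_f = 1025·9.81·2.509 = 25.23 kPa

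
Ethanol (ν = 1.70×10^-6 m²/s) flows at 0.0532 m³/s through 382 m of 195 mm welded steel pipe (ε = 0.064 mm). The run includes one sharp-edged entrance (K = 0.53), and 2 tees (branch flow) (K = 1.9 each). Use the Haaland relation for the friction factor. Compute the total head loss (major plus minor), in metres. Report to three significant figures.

V = 4Q/(πD²) = 1.781 m/s; V²/2g = 0.1617 m
Re = 2.04×10^5, ε/D = 3.28×10^-4 → f = 0.01764 (Haaland)
Major: h_f = f(L/D)·V²/2g = 0.01764·1959·0.1617 = 5.588 m
Minor: ΣK = 4.33; h_m = ΣK·V²/2g = 0.7003 m
Total H_L = 5.588 + 0.7003 = 6.288 m

H_L ≈ 6.29 m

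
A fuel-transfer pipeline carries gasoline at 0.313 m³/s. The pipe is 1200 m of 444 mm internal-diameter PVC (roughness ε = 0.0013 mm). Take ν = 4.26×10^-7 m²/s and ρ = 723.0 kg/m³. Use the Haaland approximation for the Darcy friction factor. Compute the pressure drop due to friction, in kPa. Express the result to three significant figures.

V = 4Q/(πD²) = 4·0.313/(π·0.444²) = 2.022 m/s
Re = VD/ν = 2.022·0.444/4.26×10^-7 = 2.11×10^6 → turbulent
ε/D = 0.0013/444 = 2.93×10^-6
Haaland: f = 0.01034
h_f = f(L/D)V²/(2g) = 0.01034·(1200/0.444)·2.022²/(2·9.81) = 5.822 m
Δp = ρg·h_f = 723.0·9.81·5.822 = 41.29 kPa

Δp ≈ 41.3 kPa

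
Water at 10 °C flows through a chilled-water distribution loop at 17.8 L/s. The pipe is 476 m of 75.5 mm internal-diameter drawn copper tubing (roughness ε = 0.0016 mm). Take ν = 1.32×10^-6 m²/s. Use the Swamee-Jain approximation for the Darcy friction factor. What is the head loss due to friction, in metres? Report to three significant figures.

h_f ≈ 78.0 m

V = 4Q/(πD²) = 4·0.0178/(π·0.0755²) = 3.976 m/s
Re = VD/ν = 3.976·0.0755/1.32×10^-6 = 2.27×10^5 → turbulent
ε/D = 0.0016/75.5 = 2.12×10^-5
Swamee-Jain: f = 0.01536
h_f = f(L/D)V²/(2g) = 0.01536·(476/0.0755)·3.976²/(2·9.81) = 78.02 m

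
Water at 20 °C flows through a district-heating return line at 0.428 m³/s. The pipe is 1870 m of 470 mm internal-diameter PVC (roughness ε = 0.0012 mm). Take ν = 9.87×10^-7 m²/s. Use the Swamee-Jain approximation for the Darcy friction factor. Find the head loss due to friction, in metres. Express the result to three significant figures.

h_f ≈ 14.0 m

V = 4Q/(πD²) = 4·0.428/(π·0.470²) = 2.467 m/s
Re = VD/ν = 2.467·0.470/9.87×10^-7 = 1.17×10^6 → turbulent
ε/D = 0.0012/470 = 2.55×10^-6
Swamee-Jain: f = 0.01137
h_f = f(L/D)V²/(2g) = 0.01137·(1870/0.470)·2.467²/(2·9.81) = 14.03 m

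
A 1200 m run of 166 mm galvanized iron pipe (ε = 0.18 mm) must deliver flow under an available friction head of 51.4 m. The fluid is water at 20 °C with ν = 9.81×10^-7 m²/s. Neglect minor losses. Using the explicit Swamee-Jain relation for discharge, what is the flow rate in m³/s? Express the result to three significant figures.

Q ≈ 0.0562 m³/s

Swamee-Jain (Type II): Q = -0.965·√(gD⁵h_f/L)·ln[ε/(3.7D) + √(3.17ν²L/(gD³h_f))]
√(gD⁵h_f/L) = √(9.81·0.166⁵·51.4/1200) = 0.007278
ε/(3.7D) = 2.93×10^-4; √(3.17ν²L/(gD³h_f)) = 3.98×10^-5
Q = -0.965·0.007278·ln(3.329×10^-4) = 0.05624 m³/s
Check: V = 2.60 m/s, Re = 4.40×10^5, f = 0.02079, h_f = 51.7 m ≈ 51.4 m ✓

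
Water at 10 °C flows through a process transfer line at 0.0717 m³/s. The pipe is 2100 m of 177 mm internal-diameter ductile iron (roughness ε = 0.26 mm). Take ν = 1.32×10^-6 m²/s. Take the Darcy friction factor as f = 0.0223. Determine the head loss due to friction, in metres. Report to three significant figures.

h_f ≈ 115 m

V = 4Q/(πD²) = 4·0.0717/(π·0.177²) = 2.914 m/s
h_f = f(L/D)V²/(2g) = 0.02230·(2100/0.177)·2.914²/(2·9.81) = 114.5 m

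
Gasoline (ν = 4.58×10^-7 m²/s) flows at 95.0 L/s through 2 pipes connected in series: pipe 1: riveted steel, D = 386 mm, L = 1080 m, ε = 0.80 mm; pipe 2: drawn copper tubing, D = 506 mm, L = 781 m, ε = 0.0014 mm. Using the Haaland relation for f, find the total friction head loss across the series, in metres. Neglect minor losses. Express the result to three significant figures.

Pipe 1: V = 0.8118 m/s, Re = 6.84×10^5, ε/D = 0.00207, f = 0.02392, h_1 = f(L/D)V²/2g = 2.248 m
Pipe 2: V = 0.4724 m/s, Re = 5.22×10^5, ε/D = 2.77×10^-6, f = 0.01299, h_2 = f(L/D)V²/2g = 0.2282 m
Series → Q common, losses add: H = Σh = 2.476 m

H ≈ 2.48 m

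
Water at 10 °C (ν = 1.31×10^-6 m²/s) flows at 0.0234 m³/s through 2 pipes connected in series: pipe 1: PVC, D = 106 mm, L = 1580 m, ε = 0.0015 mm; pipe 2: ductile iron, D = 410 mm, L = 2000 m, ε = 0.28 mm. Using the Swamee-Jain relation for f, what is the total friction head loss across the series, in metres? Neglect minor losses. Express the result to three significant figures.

Pipe 1: V = 2.652 m/s, Re = 2.15×10^5, ε/D = 1.42×10^-5, f = 0.01546, h_1 = f(L/D)V²/2g = 82.57 m
Pipe 2: V = 0.1772 m/s, Re = 5.55×10^4, ε/D = 6.83×10^-4, f = 0.02286, h_2 = f(L/D)V²/2g = 0.1785 m
Series → Q common, losses add: H = Σh = 82.75 m

H ≈ 82.7 m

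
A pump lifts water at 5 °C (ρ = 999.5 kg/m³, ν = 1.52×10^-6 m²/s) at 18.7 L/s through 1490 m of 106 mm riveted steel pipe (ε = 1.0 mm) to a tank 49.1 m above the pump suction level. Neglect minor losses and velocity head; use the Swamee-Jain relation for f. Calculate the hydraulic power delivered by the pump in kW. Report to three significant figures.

V = 4Q/(πD²) = 2.119 m/s; Re = 1.48×10^5; ε/D = 0.00943; f = 0.03778
h_f = f(L/D)V²/2g = 121.6 m
Total head H = z + h_f = 49.1 + 121.6 = 170.7 m
P_hyd = ρgQH = 999.5·9.81·0.0187·170.7 = 31.29 kW

P_hyd ≈ 31.3 kW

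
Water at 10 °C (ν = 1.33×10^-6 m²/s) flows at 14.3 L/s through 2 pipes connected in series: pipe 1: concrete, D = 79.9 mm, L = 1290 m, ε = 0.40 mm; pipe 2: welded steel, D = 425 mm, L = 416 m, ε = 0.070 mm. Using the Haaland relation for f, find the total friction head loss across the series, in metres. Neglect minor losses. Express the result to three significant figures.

Pipe 1: V = 2.852 m/s, Re = 1.71×10^5, ε/D = 0.00501, f = 0.03094, h_1 = f(L/D)V²/2g = 207.1 m
Pipe 2: V = 0.1008 m/s, Re = 3.22×10^4, ε/D = 1.65×10^-4, f = 0.02329, h_2 = f(L/D)V²/2g = 0.01181 m
Series → Q common, losses add: H = Σh = 207.1 m

H ≈ 207 m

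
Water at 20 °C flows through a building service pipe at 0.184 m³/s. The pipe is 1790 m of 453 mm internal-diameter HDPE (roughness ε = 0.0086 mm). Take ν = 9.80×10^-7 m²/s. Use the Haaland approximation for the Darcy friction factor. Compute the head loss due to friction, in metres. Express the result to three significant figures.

V = 4Q/(πD²) = 4·0.184/(π·0.453²) = 1.142 m/s
Re = VD/ν = 1.142·0.453/9.80×10^-7 = 5.28×10^5 → turbulent
ε/D = 0.0086/453 = 1.90×10^-5
Haaland: f = 0.01317
h_f = f(L/D)V²/(2g) = 0.01317·(1790/0.453)·1.142²/(2·9.81) = 3.457 m

h_f ≈ 3.46 m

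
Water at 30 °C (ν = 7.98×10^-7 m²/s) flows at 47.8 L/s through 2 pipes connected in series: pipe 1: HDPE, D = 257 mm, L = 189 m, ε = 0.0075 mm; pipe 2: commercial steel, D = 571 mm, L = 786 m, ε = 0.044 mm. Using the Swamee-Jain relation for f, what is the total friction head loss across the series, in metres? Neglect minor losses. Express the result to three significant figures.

H ≈ 0.511 m

Pipe 1: V = 0.9214 m/s, Re = 2.97×10^5, ε/D = 2.92×10^-5, f = 0.01474, h_1 = f(L/D)V²/2g = 0.4690 m
Pipe 2: V = 0.1867 m/s, Re = 1.34×10^5, ε/D = 7.71×10^-5, f = 0.01737, h_2 = f(L/D)V²/2g = 0.04246 m
Series → Q common, losses add: H = Σh = 0.5115 m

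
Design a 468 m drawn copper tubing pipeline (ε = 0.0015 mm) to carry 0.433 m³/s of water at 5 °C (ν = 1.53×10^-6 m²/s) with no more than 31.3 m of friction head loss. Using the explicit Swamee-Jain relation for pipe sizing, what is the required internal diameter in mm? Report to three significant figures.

Swamee-Jain (Type III): D = 0.66·[ε^1.25·(LQ²/(gh_f))^4.75 + ν·Q^9.4·(L/(gh_f))^5.2]^0.04
LQ²/(gh_f) = 0.2858; L/(gh_f) = 1.524
Term 1 = ε^1.25·(…)^4.75 = 1.37×10^-10; Term 2 = ν·Q^9.4·(…)^5.2 = 5.24×10^-9
D = 0.66·(1.37×10^-10 + 5.24×10^-9)^0.04 = 0.3082 m = 308 mm
Check: V = 5.81 m/s, Re = 1.17×10^6, f = 0.01144, h_f = 29.9 m ≈ 31.3 m ✓

D ≈ 308 mm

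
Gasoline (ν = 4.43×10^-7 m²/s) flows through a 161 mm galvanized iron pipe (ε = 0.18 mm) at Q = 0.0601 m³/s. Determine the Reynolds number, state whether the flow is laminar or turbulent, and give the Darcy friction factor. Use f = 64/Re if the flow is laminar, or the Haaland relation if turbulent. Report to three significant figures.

Re ≈ 1.07×10^6; turbulent; f ≈ 0.0204

V = 4Q/(πD²) = 2.952 m/s
Re = VD/ν = 2.952·0.161/4.43×10^-7 = 1.07×10^6
Re > 4000 → turbulent; ε/D = 0.00112
Haaland: f = 0.02045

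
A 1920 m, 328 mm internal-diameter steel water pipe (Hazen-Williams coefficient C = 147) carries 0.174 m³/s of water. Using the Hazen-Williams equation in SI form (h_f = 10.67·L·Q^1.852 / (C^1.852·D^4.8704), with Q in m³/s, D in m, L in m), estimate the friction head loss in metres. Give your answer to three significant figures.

h_f ≈ 17.7 m

h_f = 10.67·1920·0.174^1.852 / (147^1.852·0.328^4.8704) = 17.74 m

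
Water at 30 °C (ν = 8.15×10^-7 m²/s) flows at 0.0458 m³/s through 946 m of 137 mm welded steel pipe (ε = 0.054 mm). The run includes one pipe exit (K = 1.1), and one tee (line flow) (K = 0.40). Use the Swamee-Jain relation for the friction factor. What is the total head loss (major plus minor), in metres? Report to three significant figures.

H_L ≈ 58.6 m

V = 4Q/(πD²) = 3.107 m/s; V²/2g = 0.4920 m
Re = 5.22×10^5, ε/D = 3.94×10^-4 → f = 0.01703 (Swamee-Jain)
Major: h_f = f(L/D)·V²/2g = 0.01703·6905·0.4920 = 57.87 m
Minor: ΣK = 1.50; h_m = ΣK·V²/2g = 0.7380 m
Total H_L = 57.87 + 0.7380 = 58.60 m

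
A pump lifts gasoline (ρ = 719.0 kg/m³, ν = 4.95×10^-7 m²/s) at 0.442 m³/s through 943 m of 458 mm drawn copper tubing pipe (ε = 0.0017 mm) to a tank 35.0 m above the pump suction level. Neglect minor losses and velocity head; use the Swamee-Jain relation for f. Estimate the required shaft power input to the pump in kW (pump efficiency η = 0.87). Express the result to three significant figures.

V = 4Q/(πD²) = 2.683 m/s; Re = 2.48×10^6; ε/D = 3.71×10^-6; f = 0.01018
h_f = f(L/D)V²/2g = 7.691 m
Total head H = z + h_f = 35.0 + 7.691 = 42.69 m
P_hyd = ρgQH = 719.0·9.81·0.442·42.69 = 133.1 kW
P_shaft = P_hyd/η = 133.1/0.87 = 153.0 kW

P_shaft ≈ 153 kW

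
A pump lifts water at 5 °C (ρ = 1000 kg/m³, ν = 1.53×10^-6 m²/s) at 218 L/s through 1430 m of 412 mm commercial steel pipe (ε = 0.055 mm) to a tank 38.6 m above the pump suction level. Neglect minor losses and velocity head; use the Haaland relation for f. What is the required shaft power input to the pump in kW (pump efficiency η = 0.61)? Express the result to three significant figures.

V = 4Q/(πD²) = 1.635 m/s; Re = 4.40×10^5; ε/D = 1.33×10^-4; f = 0.01483
h_f = f(L/D)V²/2g = 7.013 m
Total head H = z + h_f = 38.6 + 7.013 = 45.61 m
P_hyd = ρgQH = 1000·9.81·0.218·45.61 = 97.55 kW
P_shaft = P_hyd/η = 97.55/0.61 = 159.9 kW

P_shaft ≈ 160 kW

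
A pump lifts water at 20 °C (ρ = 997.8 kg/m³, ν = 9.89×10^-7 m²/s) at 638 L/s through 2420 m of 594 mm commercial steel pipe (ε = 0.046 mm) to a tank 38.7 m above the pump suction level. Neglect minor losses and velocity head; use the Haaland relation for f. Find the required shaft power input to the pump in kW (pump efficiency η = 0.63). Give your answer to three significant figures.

V = 4Q/(πD²) = 2.302 m/s; Re = 1.38×10^6; ε/D = 7.74×10^-5; f = 0.01263
h_f = f(L/D)V²/2g = 13.90 m
Total head H = z + h_f = 38.7 + 13.90 = 52.60 m
P_hyd = ρgQH = 997.8·9.81·0.638·52.60 = 328.5 kW
P_shaft = P_hyd/η = 328.5/0.63 = 521.4 kW

P_shaft ≈ 521 kW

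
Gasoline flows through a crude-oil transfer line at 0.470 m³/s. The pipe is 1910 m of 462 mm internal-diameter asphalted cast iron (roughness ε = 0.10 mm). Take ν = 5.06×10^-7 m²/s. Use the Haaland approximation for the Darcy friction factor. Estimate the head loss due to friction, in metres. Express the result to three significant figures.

h_f ≈ 23.7 m

V = 4Q/(πD²) = 4·0.470/(π·0.462²) = 2.804 m/s
Re = VD/ν = 2.804·0.462/5.06×10^-7 = 2.56×10^6 → turbulent
ε/D = 0.10/462 = 2.16×10^-4
Haaland: f = 0.01431
h_f = f(L/D)V²/(2g) = 0.01431·(1910/0.462)·2.804²/(2·9.81) = 23.71 m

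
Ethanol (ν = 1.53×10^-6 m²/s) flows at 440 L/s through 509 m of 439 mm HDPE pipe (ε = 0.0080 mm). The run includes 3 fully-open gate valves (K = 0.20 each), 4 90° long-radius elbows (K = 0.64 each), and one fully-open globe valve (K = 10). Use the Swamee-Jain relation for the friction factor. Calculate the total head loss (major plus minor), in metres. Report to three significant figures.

H_L ≈ 11.8 m

V = 4Q/(πD²) = 2.907 m/s; V²/2g = 0.4307 m
Re = 8.34×10^5, ε/D = 1.82×10^-5 → f = 0.01236 (Swamee-Jain)
Major: h_f = f(L/D)·V²/2g = 0.01236·1159·0.4307 = 6.173 m
Minor: ΣK = 13.2; h_m = ΣK·V²/2g = 5.668 m
Total H_L = 6.173 + 5.668 = 11.84 m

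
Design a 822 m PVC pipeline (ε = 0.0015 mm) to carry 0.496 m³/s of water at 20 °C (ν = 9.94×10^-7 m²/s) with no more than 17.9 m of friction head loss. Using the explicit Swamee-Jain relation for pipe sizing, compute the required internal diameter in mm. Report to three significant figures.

D ≈ 403 mm

Swamee-Jain (Type III): D = 0.66·[ε^1.25·(LQ²/(gh_f))^4.75 + ν·Q^9.4·(L/(gh_f))^5.2]^0.04
LQ²/(gh_f) = 1.152; L/(gh_f) = 4.681
Term 1 = ε^1.25·(…)^4.75 = 1.03×10^-7; Term 2 = ν·Q^9.4·(…)^5.2 = 4.18×10^-6
D = 0.66·(1.03×10^-7 + 4.18×10^-6)^0.04 = 0.4025 m = 403 mm
Check: V = 3.90 m/s, Re = 1.58×10^6, f = 0.01089, h_f = 17.2 m ≈ 17.9 m ✓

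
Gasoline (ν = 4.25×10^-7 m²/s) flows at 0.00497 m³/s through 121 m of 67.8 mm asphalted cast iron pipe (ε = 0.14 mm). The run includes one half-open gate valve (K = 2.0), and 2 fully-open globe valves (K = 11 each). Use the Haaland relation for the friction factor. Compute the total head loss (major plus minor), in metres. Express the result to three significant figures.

V = 4Q/(πD²) = 1.377 m/s; V²/2g = 0.09659 m
Re = 2.20×10^5, ε/D = 0.00206 → f = 0.02437 (Haaland)
Major: h_f = f(L/D)·V²/2g = 0.02437·1785·0.09659 = 4.201 m
Minor: ΣK = 24.0; h_m = ΣK·V²/2g = 2.318 m
Total H_L = 4.201 + 2.318 = 6.519 m

H_L ≈ 6.52 m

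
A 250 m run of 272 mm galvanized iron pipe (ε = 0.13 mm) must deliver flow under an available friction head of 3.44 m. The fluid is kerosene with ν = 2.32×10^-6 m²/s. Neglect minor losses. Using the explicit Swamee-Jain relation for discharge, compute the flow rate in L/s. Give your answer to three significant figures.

Q ≈ 116 L/s

Swamee-Jain (Type II): Q = -0.965·√(gD⁵h_f/L)·ln[ε/(3.7D) + √(3.17ν²L/(gD³h_f))]
√(gD⁵h_f/L) = √(9.81·0.272⁵·3.44/250) = 0.01418
ε/(3.7D) = 1.29×10^-4; √(3.17ν²L/(gD³h_f)) = 7.93×10^-5
Q = -0.965·0.01418·ln(2.084×10^-4) = 0.1160 m³/s
Check: V = 2.00 m/s, Re = 2.34×10^5, f = 0.01856, h_f = 3.46 m ≈ 3.44 m ✓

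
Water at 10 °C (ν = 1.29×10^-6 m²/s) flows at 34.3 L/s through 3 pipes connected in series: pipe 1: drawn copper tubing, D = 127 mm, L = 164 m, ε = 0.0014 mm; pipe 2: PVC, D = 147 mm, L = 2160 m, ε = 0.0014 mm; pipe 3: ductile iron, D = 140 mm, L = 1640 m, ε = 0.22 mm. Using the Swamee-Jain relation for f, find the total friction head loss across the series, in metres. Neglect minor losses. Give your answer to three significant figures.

Pipe 1: V = 2.708 m/s, Re = 2.67×10^5, ε/D = 1.10×10^-5, f = 0.01482, h_1 = f(L/D)V²/2g = 7.150 m
Pipe 2: V = 2.021 m/s, Re = 2.30×10^5, ε/D = 9.52×10^-6, f = 0.01521, h_2 = f(L/D)V²/2g = 46.52 m
Pipe 3: V = 2.228 m/s, Re = 2.42×10^5, ε/D = 0.00157, f = 0.02302, h_3 = f(L/D)V²/2g = 68.25 m
Series → Q common, losses add: H = Σh = 121.9 m

H ≈ 122 m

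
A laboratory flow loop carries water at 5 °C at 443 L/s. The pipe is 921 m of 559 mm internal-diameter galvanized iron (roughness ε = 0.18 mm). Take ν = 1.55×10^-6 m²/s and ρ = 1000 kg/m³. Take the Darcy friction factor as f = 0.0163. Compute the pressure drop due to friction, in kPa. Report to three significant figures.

Δp ≈ 43.8 kPa

V = 4Q/(πD²) = 4·0.443/(π·0.559²) = 1.805 m/s
h_f = f(L/D)V²/(2g) = 0.01630·(921/0.559)·1.805²/(2·9.81) = 4.460 m
Δp = ρg·h_f = 1000·9.81·4.460 = 43.75 kPa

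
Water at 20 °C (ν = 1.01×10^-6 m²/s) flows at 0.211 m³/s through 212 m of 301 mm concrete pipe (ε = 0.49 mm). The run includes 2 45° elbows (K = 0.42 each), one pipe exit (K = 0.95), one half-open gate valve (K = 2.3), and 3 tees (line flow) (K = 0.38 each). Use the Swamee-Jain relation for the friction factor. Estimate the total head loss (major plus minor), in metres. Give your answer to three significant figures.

H_L ≈ 9.45 m

V = 4Q/(πD²) = 2.965 m/s; V²/2g = 0.4481 m
Re = 8.84×10^5, ε/D = 0.00163 → f = 0.02252 (Swamee-Jain)
Major: h_f = f(L/D)·V²/2g = 0.02252·704.3·0.4481 = 7.107 m
Minor: ΣK = 5.23; h_m = ΣK·V²/2g = 2.344 m
Total H_L = 7.107 + 2.344 = 9.451 m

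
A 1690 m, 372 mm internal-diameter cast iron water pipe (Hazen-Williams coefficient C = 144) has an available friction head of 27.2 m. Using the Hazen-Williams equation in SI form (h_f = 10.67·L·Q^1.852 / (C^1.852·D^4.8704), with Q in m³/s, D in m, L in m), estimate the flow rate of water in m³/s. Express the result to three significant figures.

Rearranging: Q = [h_f·C^1.852·D^4.8704 / (10.67·L)]^(1/1.852)
Q = [27.2·144^1.852·0.372^4.8704 / (10.67·1690)]^0.540 = 0.3203 m³/s

Q ≈ 0.320 m³/s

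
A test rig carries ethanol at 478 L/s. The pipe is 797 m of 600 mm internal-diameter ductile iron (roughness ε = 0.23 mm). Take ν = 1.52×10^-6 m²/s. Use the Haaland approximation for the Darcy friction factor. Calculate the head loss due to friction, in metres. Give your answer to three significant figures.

h_f ≈ 3.20 m

V = 4Q/(πD²) = 4·0.478/(π·0.600²) = 1.691 m/s
Re = VD/ν = 1.691·0.600/1.52×10^-6 = 6.67×10^5 → turbulent
ε/D = 0.23/600 = 3.83×10^-4
Haaland: f = 0.01655
h_f = f(L/D)V²/(2g) = 0.01655·(797/0.600)·1.691²/(2·9.81) = 3.203 m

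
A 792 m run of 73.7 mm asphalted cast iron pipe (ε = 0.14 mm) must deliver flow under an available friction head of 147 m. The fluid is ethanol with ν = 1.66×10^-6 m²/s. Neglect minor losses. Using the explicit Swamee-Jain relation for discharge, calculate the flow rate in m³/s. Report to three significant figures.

Q ≈ 0.0142 m³/s

Swamee-Jain (Type II): Q = -0.965·√(gD⁵h_f/L)·ln[ε/(3.7D) + √(3.17ν²L/(gD³h_f))]
√(gD⁵h_f/L) = √(9.81·0.0737⁵·147/792) = 0.001990
ε/(3.7D) = 5.13×10^-4; √(3.17ν²L/(gD³h_f)) = 1.09×10^-4
Q = -0.965·0.001990·ln(6.229×10^-4) = 0.01417 m³/s
Check: V = 3.32 m/s, Re = 1.47×10^5, f = 0.02452, h_f = 148 m ≈ 147 m ✓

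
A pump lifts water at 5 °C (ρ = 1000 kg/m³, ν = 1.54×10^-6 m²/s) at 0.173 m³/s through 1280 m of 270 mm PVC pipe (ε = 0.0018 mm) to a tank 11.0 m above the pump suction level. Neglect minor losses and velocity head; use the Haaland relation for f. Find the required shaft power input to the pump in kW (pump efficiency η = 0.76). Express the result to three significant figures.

P_shaft ≈ 88.6 kW

V = 4Q/(πD²) = 3.022 m/s; Re = 5.30×10^5; ε/D = 6.67×10^-6; f = 0.01301
h_f = f(L/D)V²/2g = 28.69 m
Total head H = z + h_f = 11.0 + 28.69 = 39.69 m
P_hyd = ρgQH = 1000·9.81·0.173·39.69 = 67.36 kW
P_shaft = P_hyd/η = 67.36/0.76 = 88.63 kW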